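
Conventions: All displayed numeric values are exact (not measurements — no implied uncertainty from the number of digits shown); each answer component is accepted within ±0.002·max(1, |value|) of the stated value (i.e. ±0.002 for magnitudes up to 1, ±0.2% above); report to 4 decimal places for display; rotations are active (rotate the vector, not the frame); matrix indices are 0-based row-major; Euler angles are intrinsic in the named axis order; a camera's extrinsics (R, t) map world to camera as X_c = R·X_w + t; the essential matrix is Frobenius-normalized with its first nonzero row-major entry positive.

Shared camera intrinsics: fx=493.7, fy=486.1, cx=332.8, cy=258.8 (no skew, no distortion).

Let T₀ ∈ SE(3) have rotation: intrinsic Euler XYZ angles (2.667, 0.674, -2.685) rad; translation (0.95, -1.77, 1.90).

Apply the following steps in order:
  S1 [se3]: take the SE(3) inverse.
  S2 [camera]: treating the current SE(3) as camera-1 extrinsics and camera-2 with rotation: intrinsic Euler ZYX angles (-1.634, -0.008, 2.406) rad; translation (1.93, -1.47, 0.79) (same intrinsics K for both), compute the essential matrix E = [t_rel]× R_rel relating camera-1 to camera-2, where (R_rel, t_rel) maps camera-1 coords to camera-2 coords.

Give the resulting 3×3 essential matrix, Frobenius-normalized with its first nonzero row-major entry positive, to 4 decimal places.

matrix = [0.0494 0.4664 0.3721; 0.3740 0.0694 0.3508; -0.4552 0.4000 -0.0818]

after S1 (invert_se3): R=[-0.7013 0.1362 -0.6997; 0.3445 0.9241 -0.1654; 0.6241 -0.3570 -0.6950], t=(2.2368, 1.6227, 0.0956)
after S2 (essential): [0.0494 0.4664 0.3721; 0.3740 0.0694 0.3508; -0.4552 0.4000 -0.0818]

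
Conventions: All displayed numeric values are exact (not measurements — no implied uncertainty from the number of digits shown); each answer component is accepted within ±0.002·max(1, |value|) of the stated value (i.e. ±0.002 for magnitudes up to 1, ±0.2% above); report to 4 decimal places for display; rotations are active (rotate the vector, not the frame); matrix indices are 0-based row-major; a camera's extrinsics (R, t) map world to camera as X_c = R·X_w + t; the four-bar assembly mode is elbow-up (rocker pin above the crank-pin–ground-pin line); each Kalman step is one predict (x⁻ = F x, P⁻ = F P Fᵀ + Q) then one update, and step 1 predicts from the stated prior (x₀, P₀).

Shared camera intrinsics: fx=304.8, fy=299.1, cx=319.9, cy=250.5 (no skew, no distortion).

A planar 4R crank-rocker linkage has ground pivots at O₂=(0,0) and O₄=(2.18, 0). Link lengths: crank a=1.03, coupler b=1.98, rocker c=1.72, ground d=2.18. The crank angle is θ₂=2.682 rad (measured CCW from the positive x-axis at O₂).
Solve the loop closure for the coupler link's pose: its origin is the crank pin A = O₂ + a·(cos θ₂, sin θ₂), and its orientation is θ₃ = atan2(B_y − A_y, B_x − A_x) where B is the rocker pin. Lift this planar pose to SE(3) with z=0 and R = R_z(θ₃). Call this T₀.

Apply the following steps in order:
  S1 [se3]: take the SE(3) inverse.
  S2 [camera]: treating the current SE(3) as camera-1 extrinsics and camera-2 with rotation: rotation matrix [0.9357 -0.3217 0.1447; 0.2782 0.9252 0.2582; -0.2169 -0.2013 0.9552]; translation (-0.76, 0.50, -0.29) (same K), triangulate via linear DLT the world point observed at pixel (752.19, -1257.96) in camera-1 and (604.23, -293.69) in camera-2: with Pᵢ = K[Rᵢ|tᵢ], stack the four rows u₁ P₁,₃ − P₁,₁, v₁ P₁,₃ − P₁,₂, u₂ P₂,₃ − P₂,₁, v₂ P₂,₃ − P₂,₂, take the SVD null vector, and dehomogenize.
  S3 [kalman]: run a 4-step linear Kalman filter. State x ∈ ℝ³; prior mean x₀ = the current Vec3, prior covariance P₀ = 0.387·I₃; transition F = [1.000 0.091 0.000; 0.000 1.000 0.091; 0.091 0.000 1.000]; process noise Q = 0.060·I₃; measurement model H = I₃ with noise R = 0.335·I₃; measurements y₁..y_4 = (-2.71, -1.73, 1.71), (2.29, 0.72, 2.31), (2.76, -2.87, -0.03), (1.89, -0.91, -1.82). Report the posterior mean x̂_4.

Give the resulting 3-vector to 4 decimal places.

source (fourbar_fk): coupler pose = R=[0.9322 -0.3620 0.0000; 0.3620 0.9322 0.0000; 0.0000 0.0000 1.0000], t=(-0.9231, 0.4569, 0.0000)
after S1 (invert_se3): R=[0.9322 0.3620 0.0000; -0.3620 0.9322 0.0000; 0.0000 0.0000 1.0000], t=(0.6951, -0.7601, 0.0000)
after S2 (triangulate): (0.5607, -1.5173, 0.4714)
after S3 (kf_track): (1.2126, -1.1200, 0.1150)

result = (1.2126, -1.1200, 0.1150)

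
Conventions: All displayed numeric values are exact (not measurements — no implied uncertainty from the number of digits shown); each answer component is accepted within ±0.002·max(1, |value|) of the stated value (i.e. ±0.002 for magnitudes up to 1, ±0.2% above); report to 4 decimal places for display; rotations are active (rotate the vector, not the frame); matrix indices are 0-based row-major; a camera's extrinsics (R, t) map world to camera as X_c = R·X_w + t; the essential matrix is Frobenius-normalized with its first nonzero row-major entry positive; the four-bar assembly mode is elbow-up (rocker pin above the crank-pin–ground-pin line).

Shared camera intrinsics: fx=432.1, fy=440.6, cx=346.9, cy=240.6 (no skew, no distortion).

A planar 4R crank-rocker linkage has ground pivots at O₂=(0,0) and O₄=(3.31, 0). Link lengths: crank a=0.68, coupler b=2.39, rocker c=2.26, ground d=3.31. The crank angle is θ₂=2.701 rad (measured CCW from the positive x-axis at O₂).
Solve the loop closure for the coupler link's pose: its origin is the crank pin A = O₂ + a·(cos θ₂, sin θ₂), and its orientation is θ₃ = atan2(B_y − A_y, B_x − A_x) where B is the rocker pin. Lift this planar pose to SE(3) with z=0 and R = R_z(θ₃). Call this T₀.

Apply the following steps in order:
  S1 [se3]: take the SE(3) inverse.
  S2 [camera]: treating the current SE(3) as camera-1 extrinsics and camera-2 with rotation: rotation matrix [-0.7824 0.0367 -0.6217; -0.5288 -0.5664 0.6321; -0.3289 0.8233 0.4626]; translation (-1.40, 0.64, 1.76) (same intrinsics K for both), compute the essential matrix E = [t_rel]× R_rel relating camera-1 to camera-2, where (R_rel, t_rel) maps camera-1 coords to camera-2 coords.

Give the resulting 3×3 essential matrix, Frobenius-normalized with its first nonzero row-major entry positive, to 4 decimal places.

source (fourbar_fk): coupler pose = R=[0.8913 -0.4533 0.0000; 0.4533 0.8913 0.0000; 0.0000 0.0000 1.0000], t=(-0.6151, 0.2900, 0.0000)
after S1 (invert_se3): R=[0.8913 0.4533 0.0000; -0.4533 0.8913 0.0000; 0.0000 0.0000 1.0000], t=(0.4168, -0.5373, 0.0000)
after S2 (essential): [0.4692 0.3633 -0.2873; -0.4013 0.4657 -0.2669; 0.3396 -0.0196 -0.0214]

matrix = [0.4692 0.3633 -0.2873; -0.4013 0.4657 -0.2669; 0.3396 -0.0196 -0.0214]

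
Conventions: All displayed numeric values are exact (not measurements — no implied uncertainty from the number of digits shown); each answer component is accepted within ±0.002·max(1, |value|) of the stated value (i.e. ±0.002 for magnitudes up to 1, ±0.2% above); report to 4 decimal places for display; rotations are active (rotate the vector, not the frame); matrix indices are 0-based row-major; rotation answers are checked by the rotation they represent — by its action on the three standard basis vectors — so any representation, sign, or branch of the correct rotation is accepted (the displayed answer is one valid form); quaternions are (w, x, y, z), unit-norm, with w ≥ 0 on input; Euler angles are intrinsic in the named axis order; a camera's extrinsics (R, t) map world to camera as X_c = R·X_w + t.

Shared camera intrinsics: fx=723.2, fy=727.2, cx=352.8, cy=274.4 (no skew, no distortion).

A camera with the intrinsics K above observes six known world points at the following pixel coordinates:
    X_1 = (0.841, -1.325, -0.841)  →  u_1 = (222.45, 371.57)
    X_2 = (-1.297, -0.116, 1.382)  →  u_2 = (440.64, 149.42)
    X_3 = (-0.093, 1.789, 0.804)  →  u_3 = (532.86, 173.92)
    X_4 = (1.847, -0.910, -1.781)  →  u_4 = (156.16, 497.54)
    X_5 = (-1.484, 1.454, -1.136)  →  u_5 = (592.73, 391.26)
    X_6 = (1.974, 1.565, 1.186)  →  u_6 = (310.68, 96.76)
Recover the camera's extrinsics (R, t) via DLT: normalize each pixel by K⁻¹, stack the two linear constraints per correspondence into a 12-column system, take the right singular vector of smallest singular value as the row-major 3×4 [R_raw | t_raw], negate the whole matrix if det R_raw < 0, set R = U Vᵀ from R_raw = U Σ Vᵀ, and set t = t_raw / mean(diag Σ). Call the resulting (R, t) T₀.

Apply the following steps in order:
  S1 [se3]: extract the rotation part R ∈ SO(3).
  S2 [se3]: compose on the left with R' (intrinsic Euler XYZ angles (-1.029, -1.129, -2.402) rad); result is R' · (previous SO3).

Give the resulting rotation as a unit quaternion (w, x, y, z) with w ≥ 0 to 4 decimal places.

rotation (quat) = (0.0191, 0.9643, 0.2221, -0.1431)

source (pnp_recover): camera pose = R=[-0.7270 0.6851 -0.0466; 0.0382 -0.0274 -0.9989; -0.6856 -0.7279 -0.0062], t=(0.1600, 0.0700, 6.9301)
after S1 (rot_of_se3): [-0.7270 0.6851 -0.0466; 0.0382 -0.0274 -0.9989; -0.6856 -0.7279 -0.0062]
after S2 (compose_so3): [0.8604 0.4337 -0.2675; 0.4228 -0.9006 -0.1003; -0.2844 -0.0268 -0.9583]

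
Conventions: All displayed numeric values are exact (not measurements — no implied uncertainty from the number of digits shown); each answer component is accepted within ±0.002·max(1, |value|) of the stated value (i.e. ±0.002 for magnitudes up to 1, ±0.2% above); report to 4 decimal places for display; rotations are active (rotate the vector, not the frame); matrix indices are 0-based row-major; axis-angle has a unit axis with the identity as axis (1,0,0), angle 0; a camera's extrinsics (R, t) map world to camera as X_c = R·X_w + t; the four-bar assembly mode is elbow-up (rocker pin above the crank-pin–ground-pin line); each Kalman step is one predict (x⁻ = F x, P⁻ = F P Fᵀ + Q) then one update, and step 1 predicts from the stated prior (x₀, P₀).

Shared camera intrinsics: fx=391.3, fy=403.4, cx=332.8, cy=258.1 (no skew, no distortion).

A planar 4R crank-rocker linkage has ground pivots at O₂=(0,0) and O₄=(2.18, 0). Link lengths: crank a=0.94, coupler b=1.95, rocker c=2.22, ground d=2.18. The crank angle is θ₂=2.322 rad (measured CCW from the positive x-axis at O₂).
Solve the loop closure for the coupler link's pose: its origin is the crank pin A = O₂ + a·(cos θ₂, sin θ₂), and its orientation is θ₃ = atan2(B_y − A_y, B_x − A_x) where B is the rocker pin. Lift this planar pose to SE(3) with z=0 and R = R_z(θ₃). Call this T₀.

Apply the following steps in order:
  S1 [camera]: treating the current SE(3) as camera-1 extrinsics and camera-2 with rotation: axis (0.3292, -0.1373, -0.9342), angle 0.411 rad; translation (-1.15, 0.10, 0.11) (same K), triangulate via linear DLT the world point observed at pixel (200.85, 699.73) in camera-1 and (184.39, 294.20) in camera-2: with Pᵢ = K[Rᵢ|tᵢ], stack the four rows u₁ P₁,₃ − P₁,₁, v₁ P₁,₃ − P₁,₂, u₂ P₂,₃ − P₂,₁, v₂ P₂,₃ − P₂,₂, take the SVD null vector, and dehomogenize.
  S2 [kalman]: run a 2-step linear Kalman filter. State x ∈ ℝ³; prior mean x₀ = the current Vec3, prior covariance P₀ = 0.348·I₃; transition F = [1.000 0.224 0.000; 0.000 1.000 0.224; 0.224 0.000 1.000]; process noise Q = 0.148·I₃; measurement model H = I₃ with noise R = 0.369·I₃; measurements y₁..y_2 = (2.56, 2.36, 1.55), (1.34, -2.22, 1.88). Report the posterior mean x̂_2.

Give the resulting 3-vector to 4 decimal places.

source (fourbar_fk): coupler pose = R=[0.8076 -0.5897 0.0000; 0.5897 0.8076 0.0000; 0.0000 0.0000 1.0000], t=(-0.6416, 0.6870, 0.0000)
after S1 (triangulate): (0.5859, 0.4390, 1.2670)
after S2 (kf_track): (1.6028, -0.0958, 1.7429)

result = (1.6028, -0.0958, 1.7429)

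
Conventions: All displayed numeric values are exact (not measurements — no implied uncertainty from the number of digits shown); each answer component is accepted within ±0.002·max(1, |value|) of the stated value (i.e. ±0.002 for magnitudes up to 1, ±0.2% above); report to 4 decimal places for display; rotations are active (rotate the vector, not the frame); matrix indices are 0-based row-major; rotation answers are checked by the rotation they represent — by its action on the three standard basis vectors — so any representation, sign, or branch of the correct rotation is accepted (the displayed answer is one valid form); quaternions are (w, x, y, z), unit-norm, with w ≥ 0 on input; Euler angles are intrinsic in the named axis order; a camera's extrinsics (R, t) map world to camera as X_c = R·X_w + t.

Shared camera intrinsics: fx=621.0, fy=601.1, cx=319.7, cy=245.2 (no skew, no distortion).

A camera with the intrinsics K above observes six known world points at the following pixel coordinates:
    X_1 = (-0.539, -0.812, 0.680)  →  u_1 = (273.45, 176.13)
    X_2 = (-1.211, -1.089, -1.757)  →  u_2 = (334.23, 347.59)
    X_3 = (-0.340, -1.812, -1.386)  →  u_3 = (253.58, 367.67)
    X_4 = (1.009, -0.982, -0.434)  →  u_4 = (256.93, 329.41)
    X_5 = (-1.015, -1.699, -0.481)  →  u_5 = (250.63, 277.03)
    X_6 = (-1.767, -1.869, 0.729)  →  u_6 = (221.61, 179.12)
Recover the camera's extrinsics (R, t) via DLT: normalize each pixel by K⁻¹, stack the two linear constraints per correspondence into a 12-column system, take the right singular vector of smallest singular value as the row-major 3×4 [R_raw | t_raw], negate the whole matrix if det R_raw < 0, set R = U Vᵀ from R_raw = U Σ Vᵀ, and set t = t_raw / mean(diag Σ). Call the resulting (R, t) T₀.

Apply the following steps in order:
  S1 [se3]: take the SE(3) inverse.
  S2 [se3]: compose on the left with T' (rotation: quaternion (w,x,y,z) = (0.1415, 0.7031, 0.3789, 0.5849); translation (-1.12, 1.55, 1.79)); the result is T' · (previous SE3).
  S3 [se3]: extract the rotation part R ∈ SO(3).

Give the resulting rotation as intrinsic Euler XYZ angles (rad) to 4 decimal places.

source (pnp_recover): camera pose = R=[-0.1769 0.9258 -0.3341; 0.2983 -0.2731 -0.9146; -0.9379 -0.2614 -0.2279], t=(0.3899, -0.1998, 6.0590)
after S1 (invert_se3): R=[-0.1769 0.2983 -0.9379; 0.9258 -0.2731 -0.2614; -0.3341 -0.9146 -0.2279], t=(5.8115, 1.1685, 1.3284)
after S2 (compose_se3): R=[0.0243 -0.9420 -0.3348; -0.8280 0.1687 -0.5347; 0.5602 0.2902 -0.7759], t=(0.7109, 5.1464, 6.3306)
after S3 (rot_of_se3): [0.0243 -0.9420 -0.3348; -0.8280 0.1687 -0.5347; 0.5602 0.2902 -0.7759]

rotation (euler_xyz) = (2.5382, -0.3414, 1.5450)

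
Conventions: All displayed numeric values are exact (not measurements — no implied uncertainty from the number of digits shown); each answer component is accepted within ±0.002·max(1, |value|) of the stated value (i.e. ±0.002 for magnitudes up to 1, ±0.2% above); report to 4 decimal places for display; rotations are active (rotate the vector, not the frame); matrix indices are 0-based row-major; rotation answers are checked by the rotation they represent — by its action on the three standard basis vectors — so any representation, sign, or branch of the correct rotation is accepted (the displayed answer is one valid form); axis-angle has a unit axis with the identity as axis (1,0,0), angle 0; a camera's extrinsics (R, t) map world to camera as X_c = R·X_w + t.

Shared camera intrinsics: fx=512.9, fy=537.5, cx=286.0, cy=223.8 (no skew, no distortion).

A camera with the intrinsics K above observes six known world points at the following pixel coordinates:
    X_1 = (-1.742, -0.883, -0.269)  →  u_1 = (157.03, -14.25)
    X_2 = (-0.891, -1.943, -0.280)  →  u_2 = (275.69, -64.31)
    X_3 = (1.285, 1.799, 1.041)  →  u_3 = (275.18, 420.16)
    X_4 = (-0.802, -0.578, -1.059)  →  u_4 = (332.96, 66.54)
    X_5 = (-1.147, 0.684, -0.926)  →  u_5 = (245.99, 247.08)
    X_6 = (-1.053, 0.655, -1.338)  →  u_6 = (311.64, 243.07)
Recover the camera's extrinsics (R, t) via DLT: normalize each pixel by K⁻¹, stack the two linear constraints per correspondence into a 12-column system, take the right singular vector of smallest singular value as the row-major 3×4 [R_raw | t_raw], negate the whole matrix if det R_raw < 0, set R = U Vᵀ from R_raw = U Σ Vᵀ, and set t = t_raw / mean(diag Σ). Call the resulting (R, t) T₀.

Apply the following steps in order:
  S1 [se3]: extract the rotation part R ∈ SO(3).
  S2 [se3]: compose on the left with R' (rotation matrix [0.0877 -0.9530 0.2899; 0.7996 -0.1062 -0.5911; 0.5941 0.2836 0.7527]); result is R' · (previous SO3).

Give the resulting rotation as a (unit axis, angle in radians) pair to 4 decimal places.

source (pnp_recover): camera pose = R=[0.6893 -0.1605 -0.7064; 0.2956 0.9526 0.0721; 0.6614 -0.2586 0.7041], t=(0.0200, -0.1200, 4.4900)
after S1 (rot_of_se3): [0.6893 -0.1605 -0.7064; 0.2956 0.9526 0.0721; 0.6614 -0.2586 0.7041]
after S2 (compose_so3): [-0.0296 -0.9969 0.0734; 0.1289 -0.0767 -0.9887; 0.9912 -0.0198 0.1307]

rotation (axis_angle) = ((0.5549, -0.5257, 0.6448), 2.0803)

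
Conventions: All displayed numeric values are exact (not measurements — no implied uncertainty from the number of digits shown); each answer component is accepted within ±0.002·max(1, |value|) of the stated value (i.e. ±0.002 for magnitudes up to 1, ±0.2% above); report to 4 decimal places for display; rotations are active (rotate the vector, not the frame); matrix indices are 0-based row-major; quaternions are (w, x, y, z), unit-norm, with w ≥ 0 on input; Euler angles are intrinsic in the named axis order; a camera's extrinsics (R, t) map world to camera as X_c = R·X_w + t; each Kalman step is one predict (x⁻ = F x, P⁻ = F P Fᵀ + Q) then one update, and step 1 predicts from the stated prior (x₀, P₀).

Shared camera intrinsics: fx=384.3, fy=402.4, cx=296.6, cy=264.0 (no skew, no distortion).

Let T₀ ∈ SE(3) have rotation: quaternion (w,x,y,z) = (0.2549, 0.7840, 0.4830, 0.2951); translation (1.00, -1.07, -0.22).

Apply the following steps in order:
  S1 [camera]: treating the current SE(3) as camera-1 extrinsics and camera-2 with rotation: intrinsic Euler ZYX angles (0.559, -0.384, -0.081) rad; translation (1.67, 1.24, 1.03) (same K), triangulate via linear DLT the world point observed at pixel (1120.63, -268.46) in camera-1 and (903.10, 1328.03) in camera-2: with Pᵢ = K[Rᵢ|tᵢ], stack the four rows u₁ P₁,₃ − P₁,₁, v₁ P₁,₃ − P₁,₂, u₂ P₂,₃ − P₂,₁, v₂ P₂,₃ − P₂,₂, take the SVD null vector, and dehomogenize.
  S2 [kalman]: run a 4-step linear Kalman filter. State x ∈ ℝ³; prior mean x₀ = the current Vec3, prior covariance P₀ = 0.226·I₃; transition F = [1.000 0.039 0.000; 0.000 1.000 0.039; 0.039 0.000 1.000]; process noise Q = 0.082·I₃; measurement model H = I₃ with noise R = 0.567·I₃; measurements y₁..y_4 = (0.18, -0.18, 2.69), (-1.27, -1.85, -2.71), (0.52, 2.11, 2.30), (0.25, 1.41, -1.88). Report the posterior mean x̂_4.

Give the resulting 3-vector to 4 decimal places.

after S1 (triangulate): (0.4823, 1.1973, -0.1771)
after S2 (kf_track): (0.1410, 0.8482, -0.2353)

result = (0.1410, 0.8482, -0.2353)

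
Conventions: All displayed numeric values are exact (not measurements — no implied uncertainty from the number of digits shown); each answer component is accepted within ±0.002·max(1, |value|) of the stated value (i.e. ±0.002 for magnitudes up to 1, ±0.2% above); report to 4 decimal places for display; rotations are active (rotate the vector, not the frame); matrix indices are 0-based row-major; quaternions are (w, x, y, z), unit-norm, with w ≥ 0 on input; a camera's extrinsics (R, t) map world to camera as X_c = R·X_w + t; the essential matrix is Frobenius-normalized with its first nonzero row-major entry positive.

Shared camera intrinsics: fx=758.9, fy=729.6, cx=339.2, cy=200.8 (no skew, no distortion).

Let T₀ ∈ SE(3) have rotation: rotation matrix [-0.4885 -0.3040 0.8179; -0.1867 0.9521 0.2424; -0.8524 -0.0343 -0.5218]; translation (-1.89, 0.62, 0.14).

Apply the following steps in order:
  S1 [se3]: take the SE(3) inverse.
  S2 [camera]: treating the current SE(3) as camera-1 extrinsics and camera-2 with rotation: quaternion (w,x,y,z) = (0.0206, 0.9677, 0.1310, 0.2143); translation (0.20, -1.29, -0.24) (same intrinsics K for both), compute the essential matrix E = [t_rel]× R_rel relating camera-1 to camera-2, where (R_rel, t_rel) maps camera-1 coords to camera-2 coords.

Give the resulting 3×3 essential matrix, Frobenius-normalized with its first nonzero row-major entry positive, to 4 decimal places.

matrix = [0.3131 0.2627 0.4911; -0.3877 -0.0118 -0.1055; 0.4948 -0.2754 -0.3311]

after S1 (invert_se3): R=[-0.4885 -0.1867 -0.8524; -0.3040 0.9521 -0.0343; 0.8179 0.2424 -0.5218], t=(-0.6881, -1.1600, 1.4686)
after S2 (essential): [0.3131 0.2627 0.4911; -0.3877 -0.0118 -0.1055; 0.4948 -0.2754 -0.3311]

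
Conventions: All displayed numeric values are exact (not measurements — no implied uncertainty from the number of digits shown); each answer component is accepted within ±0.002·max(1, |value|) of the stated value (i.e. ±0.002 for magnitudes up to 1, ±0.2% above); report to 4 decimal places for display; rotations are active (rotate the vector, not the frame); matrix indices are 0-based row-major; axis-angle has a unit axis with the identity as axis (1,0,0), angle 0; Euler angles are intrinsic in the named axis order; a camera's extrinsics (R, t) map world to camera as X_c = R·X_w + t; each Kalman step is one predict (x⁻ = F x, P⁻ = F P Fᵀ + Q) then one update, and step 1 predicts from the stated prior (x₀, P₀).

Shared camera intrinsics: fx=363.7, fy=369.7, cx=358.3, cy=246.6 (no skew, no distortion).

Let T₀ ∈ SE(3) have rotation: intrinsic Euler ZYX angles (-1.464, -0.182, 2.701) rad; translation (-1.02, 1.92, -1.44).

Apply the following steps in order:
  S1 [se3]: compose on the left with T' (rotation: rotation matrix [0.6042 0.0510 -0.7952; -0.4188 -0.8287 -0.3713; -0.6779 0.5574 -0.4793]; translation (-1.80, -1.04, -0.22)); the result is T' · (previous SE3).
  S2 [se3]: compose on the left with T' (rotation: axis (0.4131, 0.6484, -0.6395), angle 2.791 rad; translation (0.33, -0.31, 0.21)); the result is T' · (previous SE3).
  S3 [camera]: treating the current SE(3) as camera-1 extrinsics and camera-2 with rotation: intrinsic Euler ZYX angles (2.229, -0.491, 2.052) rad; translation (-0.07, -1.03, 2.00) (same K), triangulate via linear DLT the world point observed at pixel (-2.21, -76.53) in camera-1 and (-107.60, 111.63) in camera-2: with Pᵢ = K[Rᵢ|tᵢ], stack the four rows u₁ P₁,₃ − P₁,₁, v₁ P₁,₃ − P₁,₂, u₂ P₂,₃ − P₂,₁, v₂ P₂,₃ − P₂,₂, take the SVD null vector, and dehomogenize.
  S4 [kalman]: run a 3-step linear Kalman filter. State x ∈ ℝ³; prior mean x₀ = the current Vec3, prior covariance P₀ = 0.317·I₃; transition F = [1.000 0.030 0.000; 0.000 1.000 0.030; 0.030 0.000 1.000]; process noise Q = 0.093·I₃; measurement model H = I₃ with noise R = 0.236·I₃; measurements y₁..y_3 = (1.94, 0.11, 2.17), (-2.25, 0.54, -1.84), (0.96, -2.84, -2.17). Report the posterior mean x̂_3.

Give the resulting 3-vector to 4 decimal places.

result = (0.2205, -1.3470, -1.1834)

after S1 (compose_se3): R=[-0.1305 -0.8829 0.4511; 0.6992 0.2406 0.6732; -0.7029 0.4033 0.5860], t=(-1.1733, -1.6692, 2.2319)
after S2 (compose_se3): R=[0.7997 0.5981 0.0534; 0.5391 -0.6760 -0.5025; -0.2644 0.4306 -0.8630], t=(-0.8362, -2.5660, 1.8514)
after S3 (triangulate): (0.8804, -1.5657, -0.1652)
after S4 (kf_track): (0.2205, -1.3470, -1.1834)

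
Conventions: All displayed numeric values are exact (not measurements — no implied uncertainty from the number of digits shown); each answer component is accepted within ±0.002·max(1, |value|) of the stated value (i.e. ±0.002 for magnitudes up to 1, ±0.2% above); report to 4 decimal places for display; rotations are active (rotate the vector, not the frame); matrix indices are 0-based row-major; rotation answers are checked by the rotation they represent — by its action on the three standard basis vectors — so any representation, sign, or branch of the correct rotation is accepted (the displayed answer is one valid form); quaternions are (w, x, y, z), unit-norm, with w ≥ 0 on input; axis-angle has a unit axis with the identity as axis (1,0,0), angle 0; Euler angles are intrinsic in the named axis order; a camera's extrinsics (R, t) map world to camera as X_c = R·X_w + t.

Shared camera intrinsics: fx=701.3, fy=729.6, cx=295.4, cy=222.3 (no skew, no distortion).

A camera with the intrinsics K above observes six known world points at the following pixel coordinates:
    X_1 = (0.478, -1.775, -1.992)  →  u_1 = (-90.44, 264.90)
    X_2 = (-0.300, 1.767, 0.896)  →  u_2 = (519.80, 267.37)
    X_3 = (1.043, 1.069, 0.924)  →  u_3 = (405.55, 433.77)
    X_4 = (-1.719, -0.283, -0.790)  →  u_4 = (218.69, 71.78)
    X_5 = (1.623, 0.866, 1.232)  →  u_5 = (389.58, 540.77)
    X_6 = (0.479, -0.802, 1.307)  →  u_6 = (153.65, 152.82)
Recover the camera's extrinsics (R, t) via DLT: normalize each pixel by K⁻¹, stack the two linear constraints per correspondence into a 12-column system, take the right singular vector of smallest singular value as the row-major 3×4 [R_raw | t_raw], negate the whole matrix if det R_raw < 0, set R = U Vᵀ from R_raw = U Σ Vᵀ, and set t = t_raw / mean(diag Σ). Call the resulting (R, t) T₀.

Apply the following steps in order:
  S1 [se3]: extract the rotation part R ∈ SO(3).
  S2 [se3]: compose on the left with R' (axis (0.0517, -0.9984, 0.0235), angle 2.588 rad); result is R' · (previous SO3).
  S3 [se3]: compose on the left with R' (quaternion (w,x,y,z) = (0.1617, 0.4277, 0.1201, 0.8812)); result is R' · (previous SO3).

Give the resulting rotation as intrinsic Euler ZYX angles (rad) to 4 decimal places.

rotation (euler_zyx) = (-1.8279, -0.8248, -0.7223)

source (pnp_recover): camera pose = R=[-0.2511 0.8387 0.4832; 0.8421 0.4355 -0.3183; -0.4774 0.3270 -0.8156], t=(-0.4800, 0.0600, 4.7295)
after S1 (rot_of_se3): [-0.2511 0.8387 0.4832; 0.8421 0.4355 -0.3183; -0.4774 0.3270 -0.8156]
after S2 (compose_so3): [0.3710 -0.9272 0.0519; 0.8916 0.3400 -0.2990; 0.2596 0.1572 0.9528]
after S3 (compose_so3): [-0.1726 0.6021 0.7795; -0.6564 -0.6604 0.3647; 0.7344 -0.4487 0.5092]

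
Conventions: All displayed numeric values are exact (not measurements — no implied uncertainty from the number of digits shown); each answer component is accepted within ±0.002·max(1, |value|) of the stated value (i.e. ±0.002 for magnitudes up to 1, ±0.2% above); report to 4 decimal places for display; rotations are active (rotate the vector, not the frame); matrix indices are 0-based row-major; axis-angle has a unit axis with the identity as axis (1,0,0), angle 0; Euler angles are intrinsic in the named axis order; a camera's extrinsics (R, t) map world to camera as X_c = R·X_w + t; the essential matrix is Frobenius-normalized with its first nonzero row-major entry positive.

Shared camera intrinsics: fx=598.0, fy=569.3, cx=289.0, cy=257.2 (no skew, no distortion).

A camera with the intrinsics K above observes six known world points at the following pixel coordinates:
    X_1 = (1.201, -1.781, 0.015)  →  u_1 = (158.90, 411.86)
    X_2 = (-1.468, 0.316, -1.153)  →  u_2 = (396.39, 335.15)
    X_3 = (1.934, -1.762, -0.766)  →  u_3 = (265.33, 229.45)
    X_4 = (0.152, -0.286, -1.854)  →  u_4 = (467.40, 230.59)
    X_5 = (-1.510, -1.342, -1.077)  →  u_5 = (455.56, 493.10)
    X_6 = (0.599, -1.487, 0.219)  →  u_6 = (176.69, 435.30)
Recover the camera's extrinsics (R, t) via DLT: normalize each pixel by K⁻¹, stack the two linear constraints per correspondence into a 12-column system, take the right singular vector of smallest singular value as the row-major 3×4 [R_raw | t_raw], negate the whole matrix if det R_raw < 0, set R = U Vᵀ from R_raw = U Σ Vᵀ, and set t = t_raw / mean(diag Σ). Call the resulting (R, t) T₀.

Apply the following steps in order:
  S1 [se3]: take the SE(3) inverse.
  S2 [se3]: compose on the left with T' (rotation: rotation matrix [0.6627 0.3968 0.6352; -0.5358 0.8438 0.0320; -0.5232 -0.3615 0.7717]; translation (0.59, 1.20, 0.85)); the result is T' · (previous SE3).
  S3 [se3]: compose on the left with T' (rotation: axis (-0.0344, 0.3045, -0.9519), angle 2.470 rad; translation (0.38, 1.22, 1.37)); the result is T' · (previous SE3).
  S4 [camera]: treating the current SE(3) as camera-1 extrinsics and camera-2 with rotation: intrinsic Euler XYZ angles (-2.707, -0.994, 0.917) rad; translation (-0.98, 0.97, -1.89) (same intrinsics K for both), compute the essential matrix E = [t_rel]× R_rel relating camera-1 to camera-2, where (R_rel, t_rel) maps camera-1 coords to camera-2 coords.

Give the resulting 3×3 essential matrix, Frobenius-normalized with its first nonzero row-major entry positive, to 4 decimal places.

matrix = [0.4381 0.3232 0.0591; 0.0139 0.4992 -0.3817; -0.4336 0.0387 -0.3398]

source (pnp_recover): camera pose = R=[-0.3302 -0.1742 -0.9277; -0.6877 -0.6288 0.3628; -0.6466 0.7578 0.0878], t=(-0.4600, 0.4001, 4.7001)
after S1 (invert_se3): R=[-0.3302 -0.6877 -0.6466; -0.1742 -0.6288 0.7578; -0.9277 0.3628 0.0878], t=(3.1621, -3.3903, -0.9847)
after S2 (compose_se3): R=[-0.8772 -0.4748 -0.0720; 0.0003 -0.1505 0.9886; -0.4802 0.8672 0.1321], t=(0.7149, -3.3863, -0.3388)
after S3 (compose_se3): R=[0.5660 0.4993 0.6560; 0.7736 -0.0466 -0.6320; -0.2850 0.8652 -0.4126], t=(-2.2045, 3.0422, 2.8165)
after S4 (essential): [0.4381 0.3232 0.0591; 0.0139 0.4992 -0.3817; -0.4336 0.0387 -0.3398]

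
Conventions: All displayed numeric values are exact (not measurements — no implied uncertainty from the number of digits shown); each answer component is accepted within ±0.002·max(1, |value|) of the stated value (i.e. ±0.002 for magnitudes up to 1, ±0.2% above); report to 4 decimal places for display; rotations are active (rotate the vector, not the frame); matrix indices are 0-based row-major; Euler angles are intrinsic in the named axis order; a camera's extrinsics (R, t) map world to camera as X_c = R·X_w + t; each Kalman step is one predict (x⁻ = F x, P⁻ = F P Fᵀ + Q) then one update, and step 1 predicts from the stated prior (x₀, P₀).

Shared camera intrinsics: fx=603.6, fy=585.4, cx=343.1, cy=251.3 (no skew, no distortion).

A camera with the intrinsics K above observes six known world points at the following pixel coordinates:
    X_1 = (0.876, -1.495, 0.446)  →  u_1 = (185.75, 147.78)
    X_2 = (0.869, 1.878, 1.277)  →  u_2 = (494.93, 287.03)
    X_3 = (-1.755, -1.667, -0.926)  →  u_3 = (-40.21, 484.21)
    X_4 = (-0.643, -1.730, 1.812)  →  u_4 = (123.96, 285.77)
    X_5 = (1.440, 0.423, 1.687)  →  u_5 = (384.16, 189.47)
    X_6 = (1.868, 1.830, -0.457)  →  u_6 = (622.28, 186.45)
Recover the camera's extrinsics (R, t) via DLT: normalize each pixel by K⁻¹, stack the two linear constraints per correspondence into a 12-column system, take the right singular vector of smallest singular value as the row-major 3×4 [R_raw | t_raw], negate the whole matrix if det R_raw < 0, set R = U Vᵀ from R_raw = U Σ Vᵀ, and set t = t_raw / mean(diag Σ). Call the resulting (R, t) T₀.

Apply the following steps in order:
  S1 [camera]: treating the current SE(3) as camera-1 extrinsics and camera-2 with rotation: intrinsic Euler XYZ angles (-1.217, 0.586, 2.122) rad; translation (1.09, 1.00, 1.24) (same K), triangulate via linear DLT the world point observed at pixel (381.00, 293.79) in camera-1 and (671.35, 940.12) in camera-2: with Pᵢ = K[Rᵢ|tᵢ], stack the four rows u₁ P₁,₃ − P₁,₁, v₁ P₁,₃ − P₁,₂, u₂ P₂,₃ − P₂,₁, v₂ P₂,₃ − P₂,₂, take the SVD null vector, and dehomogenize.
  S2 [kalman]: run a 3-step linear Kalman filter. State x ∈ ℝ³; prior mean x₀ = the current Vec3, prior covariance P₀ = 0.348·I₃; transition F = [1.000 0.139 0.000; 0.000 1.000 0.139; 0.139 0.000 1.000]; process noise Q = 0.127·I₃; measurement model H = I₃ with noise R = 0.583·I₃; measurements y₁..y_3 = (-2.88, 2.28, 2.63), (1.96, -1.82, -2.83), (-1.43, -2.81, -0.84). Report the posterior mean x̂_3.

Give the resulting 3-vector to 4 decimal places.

result = (-0.5969, -1.0603, -0.6491)

source (pnp_recover): camera pose = R=[0.3862 0.9124 -0.1355; -0.9215 0.3882 -0.0126; 0.0411 0.1298 0.9907], t=(-0.2600, 0.4800, 4.8800)
after S1 (triangulate): (0.3334, 0.6458, 0.7355)
after S2 (kf_track): (-0.5969, -1.0603, -0.6491)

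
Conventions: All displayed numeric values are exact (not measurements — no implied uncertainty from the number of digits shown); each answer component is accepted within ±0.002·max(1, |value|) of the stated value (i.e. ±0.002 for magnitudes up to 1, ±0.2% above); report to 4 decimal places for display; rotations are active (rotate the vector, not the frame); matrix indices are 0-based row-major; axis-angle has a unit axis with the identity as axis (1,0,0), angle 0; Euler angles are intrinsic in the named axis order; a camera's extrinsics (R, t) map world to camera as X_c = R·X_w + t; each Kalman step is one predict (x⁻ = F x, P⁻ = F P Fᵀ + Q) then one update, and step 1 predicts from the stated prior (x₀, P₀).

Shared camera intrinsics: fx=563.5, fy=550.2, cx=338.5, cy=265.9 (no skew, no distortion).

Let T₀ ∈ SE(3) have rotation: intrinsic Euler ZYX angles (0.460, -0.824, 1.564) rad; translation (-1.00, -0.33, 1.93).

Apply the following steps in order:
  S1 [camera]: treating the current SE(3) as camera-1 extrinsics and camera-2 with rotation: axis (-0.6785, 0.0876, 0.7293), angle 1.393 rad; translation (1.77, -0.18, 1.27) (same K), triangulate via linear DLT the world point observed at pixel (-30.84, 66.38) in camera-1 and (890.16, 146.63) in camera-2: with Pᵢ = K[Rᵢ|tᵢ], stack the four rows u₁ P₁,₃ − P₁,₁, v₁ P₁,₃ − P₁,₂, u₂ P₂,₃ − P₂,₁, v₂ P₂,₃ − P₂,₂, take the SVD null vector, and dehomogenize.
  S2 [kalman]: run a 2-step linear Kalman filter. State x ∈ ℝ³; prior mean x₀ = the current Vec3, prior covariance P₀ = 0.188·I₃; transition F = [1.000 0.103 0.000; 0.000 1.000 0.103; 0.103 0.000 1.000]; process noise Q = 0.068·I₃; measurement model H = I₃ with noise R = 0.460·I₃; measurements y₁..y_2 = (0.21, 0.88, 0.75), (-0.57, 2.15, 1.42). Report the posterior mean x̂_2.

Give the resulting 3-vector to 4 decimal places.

result = (-0.2420, 0.7964, 0.7687)

after S1 (triangulate): (-0.4146, -0.4785, 0.1892)
after S2 (kf_track): (-0.2420, 0.7964, 0.7687)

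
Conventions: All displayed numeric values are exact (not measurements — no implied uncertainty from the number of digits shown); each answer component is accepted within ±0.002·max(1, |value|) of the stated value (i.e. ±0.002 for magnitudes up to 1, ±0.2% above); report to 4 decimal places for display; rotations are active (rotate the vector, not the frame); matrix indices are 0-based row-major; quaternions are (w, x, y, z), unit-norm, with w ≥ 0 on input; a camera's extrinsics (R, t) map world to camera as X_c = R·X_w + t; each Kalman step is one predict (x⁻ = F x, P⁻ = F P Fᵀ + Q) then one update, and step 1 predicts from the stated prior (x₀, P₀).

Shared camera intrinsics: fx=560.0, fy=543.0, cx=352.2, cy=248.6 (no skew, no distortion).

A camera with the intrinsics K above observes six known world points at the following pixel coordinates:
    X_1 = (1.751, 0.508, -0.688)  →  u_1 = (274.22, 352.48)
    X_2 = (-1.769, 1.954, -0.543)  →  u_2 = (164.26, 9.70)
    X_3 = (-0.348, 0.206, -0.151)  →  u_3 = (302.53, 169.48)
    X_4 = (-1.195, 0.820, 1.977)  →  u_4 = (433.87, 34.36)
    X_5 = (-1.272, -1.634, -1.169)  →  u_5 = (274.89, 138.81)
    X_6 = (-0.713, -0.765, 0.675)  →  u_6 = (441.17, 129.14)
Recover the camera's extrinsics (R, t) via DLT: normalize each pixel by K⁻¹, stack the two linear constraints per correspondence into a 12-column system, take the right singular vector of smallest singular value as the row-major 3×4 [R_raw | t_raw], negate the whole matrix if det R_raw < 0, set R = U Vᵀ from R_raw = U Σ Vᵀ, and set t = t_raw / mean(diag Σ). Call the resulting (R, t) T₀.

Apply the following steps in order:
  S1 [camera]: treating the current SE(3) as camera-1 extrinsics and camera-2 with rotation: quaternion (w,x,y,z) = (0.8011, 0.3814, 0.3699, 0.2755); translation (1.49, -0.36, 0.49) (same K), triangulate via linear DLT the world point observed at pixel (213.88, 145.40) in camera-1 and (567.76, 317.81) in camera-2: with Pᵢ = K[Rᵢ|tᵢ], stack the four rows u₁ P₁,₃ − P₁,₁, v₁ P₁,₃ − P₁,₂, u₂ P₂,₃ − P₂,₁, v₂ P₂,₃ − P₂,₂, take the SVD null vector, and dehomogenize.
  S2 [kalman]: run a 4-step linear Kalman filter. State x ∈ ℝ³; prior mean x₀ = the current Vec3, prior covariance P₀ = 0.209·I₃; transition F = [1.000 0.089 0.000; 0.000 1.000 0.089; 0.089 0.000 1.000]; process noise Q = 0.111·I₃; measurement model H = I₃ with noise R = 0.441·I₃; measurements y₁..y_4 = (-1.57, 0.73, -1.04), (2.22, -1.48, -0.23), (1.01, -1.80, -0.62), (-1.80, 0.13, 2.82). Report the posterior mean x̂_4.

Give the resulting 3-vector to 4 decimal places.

result = (-0.3048, -0.4139, 0.7368)

source (pnp_recover): camera pose = R=[0.1027 -0.5461 0.8314; 0.8751 -0.3477 -0.3365; 0.4729 0.7621 0.4422], t=(-0.1800, -0.4200, 5.1899)
after S1 (triangulate): (-0.5024, 1.1632, -0.6118)
after S2 (kf_track): (-0.3048, -0.4139, 0.7368)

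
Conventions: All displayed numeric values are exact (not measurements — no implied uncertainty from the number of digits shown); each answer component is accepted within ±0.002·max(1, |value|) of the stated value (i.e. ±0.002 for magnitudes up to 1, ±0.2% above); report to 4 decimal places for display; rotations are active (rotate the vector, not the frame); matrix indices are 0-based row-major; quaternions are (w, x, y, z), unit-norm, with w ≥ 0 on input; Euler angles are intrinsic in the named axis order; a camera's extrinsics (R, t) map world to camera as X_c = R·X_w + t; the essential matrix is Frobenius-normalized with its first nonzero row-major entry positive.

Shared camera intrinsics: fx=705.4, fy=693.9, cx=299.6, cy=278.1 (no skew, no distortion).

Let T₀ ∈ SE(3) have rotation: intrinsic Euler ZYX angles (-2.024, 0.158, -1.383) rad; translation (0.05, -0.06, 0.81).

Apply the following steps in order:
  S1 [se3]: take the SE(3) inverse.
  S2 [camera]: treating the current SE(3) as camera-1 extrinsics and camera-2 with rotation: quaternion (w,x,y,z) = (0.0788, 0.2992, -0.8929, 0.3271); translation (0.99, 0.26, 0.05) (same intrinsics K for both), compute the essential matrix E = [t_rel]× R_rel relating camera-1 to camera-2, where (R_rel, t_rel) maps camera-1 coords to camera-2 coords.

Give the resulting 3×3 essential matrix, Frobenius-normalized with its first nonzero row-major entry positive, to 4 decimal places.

matrix = [0.1553 -0.0190 0.3262; 0.5434 0.3991 0.1075; -0.0183 -0.2731 0.5728]

after S1 (invert_se3): R=[-0.4324 -0.8879 -0.1573; 0.2355 0.0572 -0.9702; 0.8704 -0.4566 0.1844], t=(0.0958, 0.7775, -0.2203)
after S2 (essential): [0.1553 -0.0190 0.3262; 0.5434 0.3991 0.1075; -0.0183 -0.2731 0.5728]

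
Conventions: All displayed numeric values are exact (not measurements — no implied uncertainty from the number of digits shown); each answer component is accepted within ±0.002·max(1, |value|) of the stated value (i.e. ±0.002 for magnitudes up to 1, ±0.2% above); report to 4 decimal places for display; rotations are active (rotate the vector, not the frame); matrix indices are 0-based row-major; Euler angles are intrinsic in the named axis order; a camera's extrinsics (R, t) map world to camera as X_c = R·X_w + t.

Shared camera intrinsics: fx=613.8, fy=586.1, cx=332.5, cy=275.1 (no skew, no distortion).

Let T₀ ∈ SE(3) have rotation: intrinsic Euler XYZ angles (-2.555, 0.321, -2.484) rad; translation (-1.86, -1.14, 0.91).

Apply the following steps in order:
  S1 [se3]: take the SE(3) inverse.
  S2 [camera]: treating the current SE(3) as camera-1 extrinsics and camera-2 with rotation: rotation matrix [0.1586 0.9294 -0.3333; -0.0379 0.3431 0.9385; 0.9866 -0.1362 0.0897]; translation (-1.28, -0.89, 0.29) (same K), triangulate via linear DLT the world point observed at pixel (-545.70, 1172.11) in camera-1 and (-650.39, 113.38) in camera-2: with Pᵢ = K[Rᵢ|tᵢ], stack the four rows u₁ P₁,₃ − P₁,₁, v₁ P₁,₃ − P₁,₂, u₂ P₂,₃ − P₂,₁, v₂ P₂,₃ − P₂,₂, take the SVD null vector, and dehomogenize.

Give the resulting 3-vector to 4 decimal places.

after S1 (invert_se3): R=[-0.7510 0.6473 0.1303; 0.5800 0.5524 0.5987; 0.3155 0.5253 -0.7903], t=(-0.7777, 1.1637, 1.9048)
after S2 (triangulate): (0.8136, -0.6181, 0.8390)

result = (0.8136, -0.6181, 0.8390)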